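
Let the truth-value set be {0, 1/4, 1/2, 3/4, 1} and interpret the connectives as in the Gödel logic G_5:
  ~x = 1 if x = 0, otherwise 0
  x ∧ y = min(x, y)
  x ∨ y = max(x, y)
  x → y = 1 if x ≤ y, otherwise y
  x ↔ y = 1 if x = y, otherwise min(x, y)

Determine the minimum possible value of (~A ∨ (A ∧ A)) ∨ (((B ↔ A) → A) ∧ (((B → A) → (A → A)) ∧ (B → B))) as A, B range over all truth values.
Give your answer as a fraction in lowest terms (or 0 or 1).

1/4

Take A = 1/4, B = 1/4:
~A = ~1/4 = 0
A ∧ A = 1/4 ∧ 1/4 = 1/4
~A ∨ (A ∧ A) = 0 ∨ 1/4 = 1/4
B ↔ A = 1/4 ↔ 1/4 = 1
(B ↔ A) → A = 1 → 1/4 = 1/4
B → A = 1/4 → 1/4 = 1
A → A = 1/4 → 1/4 = 1
(B → A) → (A → A) = 1 → 1 = 1
B → B = 1/4 → 1/4 = 1
((B → A) → (A → A)) ∧ (B → B) = 1 ∧ 1 = 1
((B ↔ A) → A) ∧ (((B → A) → (A → A)) ∧ (B → B)) = 1/4 ∧ 1 = 1/4
(~A ∨ (A ∧ A)) ∨ (((B ↔ A) → A) ∧ (((B → A) → (A → A)) ∧ (B → B))) = 1/4 ∨ 1/4 = 1/4
No assignment yields a value below 1/4, so this is the minimum.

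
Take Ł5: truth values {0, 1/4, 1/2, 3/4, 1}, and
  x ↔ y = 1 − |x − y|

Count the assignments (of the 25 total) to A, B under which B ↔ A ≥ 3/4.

value 1: 5 assignments (counts)
value 3/4: 8 assignments (counts)
value 1/2: 6 assignments
value 1/4: 4 assignments
value 0: 2 assignments
So 13 of the 25 assignments meet the threshold.

13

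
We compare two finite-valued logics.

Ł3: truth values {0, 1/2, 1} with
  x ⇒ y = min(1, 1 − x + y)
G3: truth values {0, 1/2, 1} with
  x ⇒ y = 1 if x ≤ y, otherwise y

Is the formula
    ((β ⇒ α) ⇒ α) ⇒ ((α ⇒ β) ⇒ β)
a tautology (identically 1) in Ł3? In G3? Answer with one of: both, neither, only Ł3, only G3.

In Ł3: every assignment gives 1 — tautology.
In G3: at α = 0, β = 1/2 the value is 1/2 — not a tautology.

only Ł3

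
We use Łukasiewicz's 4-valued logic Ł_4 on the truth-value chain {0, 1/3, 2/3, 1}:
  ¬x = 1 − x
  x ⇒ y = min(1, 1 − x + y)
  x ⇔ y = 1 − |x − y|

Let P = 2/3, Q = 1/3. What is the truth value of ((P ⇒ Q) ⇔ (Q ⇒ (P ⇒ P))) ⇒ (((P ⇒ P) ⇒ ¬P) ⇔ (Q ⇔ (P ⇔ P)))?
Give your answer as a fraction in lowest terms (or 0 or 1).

1

P ⇒ Q = 2/3 ⇒ 1/3 = 2/3
P ⇒ P = 2/3 ⇒ 2/3 = 1
Q ⇒ (P ⇒ P) = 1/3 ⇒ 1 = 1
(P ⇒ Q) ⇔ (Q ⇒ (P ⇒ P)) = 2/3 ⇔ 1 = 2/3
P ⇒ P = 2/3 ⇒ 2/3 = 1
¬P = ¬2/3 = 1/3
(P ⇒ P) ⇒ ¬P = 1 ⇒ 1/3 = 1/3
P ⇔ P = 2/3 ⇔ 2/3 = 1
Q ⇔ (P ⇔ P) = 1/3 ⇔ 1 = 1/3
((P ⇒ P) ⇒ ¬P) ⇔ (Q ⇔ (P ⇔ P)) = 1/3 ⇔ 1/3 = 1
((P ⇒ Q) ⇔ (Q ⇒ (P ⇒ P))) ⇒ (((P ⇒ P) ⇒ ¬P) ⇔ (Q ⇔ (P ⇔ P))) = 2/3 ⇒ 1 = 1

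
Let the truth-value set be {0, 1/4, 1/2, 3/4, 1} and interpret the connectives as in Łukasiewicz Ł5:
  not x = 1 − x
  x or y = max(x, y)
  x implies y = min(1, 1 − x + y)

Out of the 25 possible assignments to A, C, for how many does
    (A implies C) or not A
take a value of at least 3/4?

value 1: 15 assignments (counts)
value 3/4: 4 assignments (counts)
value 1/2: 3 assignments
value 1/4: 2 assignments
value 0: 1 assignment
So 19 of the 25 assignments meet the threshold.

19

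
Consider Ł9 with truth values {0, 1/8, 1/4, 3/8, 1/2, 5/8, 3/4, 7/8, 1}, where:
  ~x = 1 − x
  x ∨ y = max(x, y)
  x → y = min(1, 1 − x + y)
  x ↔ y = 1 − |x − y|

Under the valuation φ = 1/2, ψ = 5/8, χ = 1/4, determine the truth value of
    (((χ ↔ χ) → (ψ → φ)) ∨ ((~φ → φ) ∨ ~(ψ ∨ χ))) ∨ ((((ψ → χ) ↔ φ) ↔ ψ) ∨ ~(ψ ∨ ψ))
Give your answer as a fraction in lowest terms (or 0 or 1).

1

χ ↔ χ = 1/4 ↔ 1/4 = 1
ψ → φ = 5/8 → 1/2 = 7/8
(χ ↔ χ) → (ψ → φ) = 1 → 7/8 = 7/8
~φ = ~1/2 = 1/2
~φ → φ = 1/2 → 1/2 = 1
ψ ∨ χ = 5/8 ∨ 1/4 = 5/8
~(ψ ∨ χ) = ~5/8 = 3/8
(~φ → φ) ∨ ~(ψ ∨ χ) = 1 ∨ 3/8 = 1
((χ ↔ χ) → (ψ → φ)) ∨ ((~φ → φ) ∨ ~(ψ ∨ χ)) = 7/8 ∨ 1 = 1
ψ → χ = 5/8 → 1/4 = 5/8
(ψ → χ) ↔ φ = 5/8 ↔ 1/2 = 7/8
((ψ → χ) ↔ φ) ↔ ψ = 7/8 ↔ 5/8 = 3/4
ψ ∨ ψ = 5/8 ∨ 5/8 = 5/8
~(ψ ∨ ψ) = ~5/8 = 3/8
(((ψ → χ) ↔ φ) ↔ ψ) ∨ ~(ψ ∨ ψ) = 3/4 ∨ 3/8 = 3/4
(((χ ↔ χ) → (ψ → φ)) ∨ ((~φ → φ) ∨ ~(ψ ∨ χ))) ∨ ((((ψ → χ) ↔ φ) ↔ ψ) ∨ ~(ψ ∨ ψ)) = 1 ∨ 3/4 = 1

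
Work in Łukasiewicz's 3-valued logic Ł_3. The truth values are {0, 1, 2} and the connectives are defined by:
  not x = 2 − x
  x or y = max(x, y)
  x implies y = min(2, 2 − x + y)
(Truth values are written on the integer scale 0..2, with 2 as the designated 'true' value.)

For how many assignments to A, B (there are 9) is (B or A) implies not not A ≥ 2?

6

A = 0, B = 0 ↦ 2  ≥
A = 0, B = 1 ↦ 1  <
A = 0, B = 2 ↦ 0  <
A = 1, B = 0 ↦ 2  ≥
A = 1, B = 1 ↦ 2  ≥
A = 1, B = 2 ↦ 1  <
A = 2, B = 0 ↦ 2  ≥
A = 2, B = 1 ↦ 2  ≥
A = 2, B = 2 ↦ 2  ≥
So 6 of the 9 assignments meet the threshold.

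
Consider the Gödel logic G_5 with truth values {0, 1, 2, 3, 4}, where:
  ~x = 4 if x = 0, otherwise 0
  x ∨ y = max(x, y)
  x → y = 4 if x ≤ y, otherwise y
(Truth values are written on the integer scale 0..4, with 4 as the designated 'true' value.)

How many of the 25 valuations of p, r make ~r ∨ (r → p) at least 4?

value 4: 15 assignments (counts)
value 3: 1 assignment
value 2: 2 assignments
value 1: 3 assignments
value 0: 4 assignments
So 15 of the 25 assignments meet the threshold.

15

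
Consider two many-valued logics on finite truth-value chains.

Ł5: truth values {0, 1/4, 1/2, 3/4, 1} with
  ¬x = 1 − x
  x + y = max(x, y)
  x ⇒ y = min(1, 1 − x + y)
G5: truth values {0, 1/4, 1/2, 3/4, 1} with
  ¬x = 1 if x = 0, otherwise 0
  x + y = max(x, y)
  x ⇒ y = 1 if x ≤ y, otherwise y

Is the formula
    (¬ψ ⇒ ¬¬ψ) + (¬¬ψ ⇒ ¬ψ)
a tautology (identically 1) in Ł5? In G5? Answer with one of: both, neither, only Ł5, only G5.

In Ł5: every assignment gives 1 — tautology.
In G5: every assignment gives 1 — tautology.

both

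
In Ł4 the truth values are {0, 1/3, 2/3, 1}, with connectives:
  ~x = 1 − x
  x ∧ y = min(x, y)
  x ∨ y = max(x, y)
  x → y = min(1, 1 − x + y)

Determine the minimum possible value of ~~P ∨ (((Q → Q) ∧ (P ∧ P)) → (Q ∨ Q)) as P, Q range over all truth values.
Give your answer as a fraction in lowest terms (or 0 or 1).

Take P = 1/3, Q = 0:
~P = ~1/3 = 2/3
~~P = ~2/3 = 1/3
Q → Q = 0 → 0 = 1
P ∧ P = 1/3 ∧ 1/3 = 1/3
(Q → Q) ∧ (P ∧ P) = 1 ∧ 1/3 = 1/3
Q ∨ Q = 0 ∨ 0 = 0
((Q → Q) ∧ (P ∧ P)) → (Q ∨ Q) = 1/3 → 0 = 2/3
~~P ∨ (((Q → Q) ∧ (P ∧ P)) → (Q ∨ Q)) = 1/3 ∨ 2/3 = 2/3
No assignment yields a value below 2/3, so this is the minimum.

2/3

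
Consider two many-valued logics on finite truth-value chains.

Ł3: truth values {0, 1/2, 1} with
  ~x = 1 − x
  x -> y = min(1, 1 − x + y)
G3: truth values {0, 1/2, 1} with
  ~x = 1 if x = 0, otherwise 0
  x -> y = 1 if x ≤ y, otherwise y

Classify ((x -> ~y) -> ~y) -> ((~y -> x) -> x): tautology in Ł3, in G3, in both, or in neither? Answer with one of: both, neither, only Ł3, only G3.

In Ł3: every assignment gives 1 — tautology.
In G3: at x = 1/2, y = 1/2 the value is 1/2 — not a tautology.

only Ł3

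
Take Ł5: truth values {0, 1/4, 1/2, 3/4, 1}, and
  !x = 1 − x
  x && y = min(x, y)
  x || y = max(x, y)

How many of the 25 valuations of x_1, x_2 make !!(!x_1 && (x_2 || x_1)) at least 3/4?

value 1: 1 assignment (counts)
value 3/4: 3 assignments (counts)
value 1/2: 7 assignments
value 1/4: 8 assignments
value 0: 6 assignments
So 4 of the 25 assignments meet the threshold.

4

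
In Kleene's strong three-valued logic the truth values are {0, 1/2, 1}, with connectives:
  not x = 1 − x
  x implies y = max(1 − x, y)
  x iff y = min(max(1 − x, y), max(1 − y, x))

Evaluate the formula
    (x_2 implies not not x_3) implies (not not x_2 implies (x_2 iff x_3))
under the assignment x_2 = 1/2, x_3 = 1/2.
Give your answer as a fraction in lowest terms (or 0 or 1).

not x_3 = not 1/2 = 1/2
not not x_3 = not 1/2 = 1/2
x_2 implies not not x_3 = 1/2 implies 1/2 = 1/2
not x_2 = not 1/2 = 1/2
not not x_2 = not 1/2 = 1/2
x_2 iff x_3 = 1/2 iff 1/2 = 1/2
not not x_2 implies (x_2 iff x_3) = 1/2 implies 1/2 = 1/2
(x_2 implies not not x_3) implies (not not x_2 implies (x_2 iff x_3)) = 1/2 implies 1/2 = 1/2

1/2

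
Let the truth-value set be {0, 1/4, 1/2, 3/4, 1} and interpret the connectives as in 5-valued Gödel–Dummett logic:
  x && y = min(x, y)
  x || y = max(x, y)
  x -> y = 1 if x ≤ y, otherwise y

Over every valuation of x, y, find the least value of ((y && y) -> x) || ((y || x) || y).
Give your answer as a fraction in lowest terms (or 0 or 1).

1/4

Take x = 0, y = 1/4:
y && y = 1/4 && 1/4 = 1/4
(y && y) -> x = 1/4 -> 0 = 0
y || x = 1/4 || 0 = 1/4
(y || x) || y = 1/4 || 1/4 = 1/4
((y && y) -> x) || ((y || x) || y) = 0 || 1/4 = 1/4
No assignment yields a value below 1/4, so this is the minimum.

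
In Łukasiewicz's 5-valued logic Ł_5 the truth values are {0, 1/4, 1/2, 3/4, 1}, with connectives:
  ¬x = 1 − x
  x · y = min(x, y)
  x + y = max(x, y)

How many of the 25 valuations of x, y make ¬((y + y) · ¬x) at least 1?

9

value 1: 9 assignments (counts)
value 3/4: 7 assignments
value 1/2: 5 assignments
value 1/4: 3 assignments
value 0: 1 assignment
So 9 of the 25 assignments meet the threshold.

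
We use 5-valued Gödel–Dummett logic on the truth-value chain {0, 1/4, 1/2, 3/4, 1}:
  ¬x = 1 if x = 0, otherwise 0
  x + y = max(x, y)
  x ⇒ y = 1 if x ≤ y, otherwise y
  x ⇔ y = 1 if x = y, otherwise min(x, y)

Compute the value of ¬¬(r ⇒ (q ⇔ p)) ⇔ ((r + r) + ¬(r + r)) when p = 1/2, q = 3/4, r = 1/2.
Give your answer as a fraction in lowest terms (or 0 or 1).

1/2

q ⇔ p = 3/4 ⇔ 1/2 = 1/2
r ⇒ (q ⇔ p) = 1/2 ⇒ 1/2 = 1
¬(r ⇒ (q ⇔ p)) = ¬1 = 0
¬¬(r ⇒ (q ⇔ p)) = ¬0 = 1
r + r = 1/2 + 1/2 = 1/2
r + r = 1/2 + 1/2 = 1/2
¬(r + r) = ¬1/2 = 0
(r + r) + ¬(r + r) = 1/2 + 0 = 1/2
¬¬(r ⇒ (q ⇔ p)) ⇔ ((r + r) + ¬(r + r)) = 1 ⇔ 1/2 = 1/2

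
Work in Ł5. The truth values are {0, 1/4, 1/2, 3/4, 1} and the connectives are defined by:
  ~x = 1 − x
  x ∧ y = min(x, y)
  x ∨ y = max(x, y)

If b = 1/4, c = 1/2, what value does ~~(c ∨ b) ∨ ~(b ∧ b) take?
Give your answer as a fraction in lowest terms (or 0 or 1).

c ∨ b = 1/2 ∨ 1/4 = 1/2
~(c ∨ b) = ~1/2 = 1/2
~~(c ∨ b) = ~1/2 = 1/2
b ∧ b = 1/4 ∧ 1/4 = 1/4
~(b ∧ b) = ~1/4 = 3/4
~~(c ∨ b) ∨ ~(b ∧ b) = 1/2 ∨ 3/4 = 3/4

3/4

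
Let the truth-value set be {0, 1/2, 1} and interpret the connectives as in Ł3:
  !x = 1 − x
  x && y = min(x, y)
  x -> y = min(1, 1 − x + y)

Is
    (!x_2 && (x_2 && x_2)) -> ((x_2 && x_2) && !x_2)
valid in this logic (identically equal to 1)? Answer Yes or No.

Yes

x_2 = 0 ↦ 1
x_2 = 1/2 ↦ 1
x_2 = 1 ↦ 1
Every assignment gives a value ≥ 1.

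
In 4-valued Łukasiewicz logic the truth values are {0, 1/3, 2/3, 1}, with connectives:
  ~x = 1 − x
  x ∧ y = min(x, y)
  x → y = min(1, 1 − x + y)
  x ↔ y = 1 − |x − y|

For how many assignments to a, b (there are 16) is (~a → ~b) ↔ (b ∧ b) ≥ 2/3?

a = 0, b = 0 ↦ 0  <
a = 0, b = 1/3 ↦ 2/3  ≥
a = 0, b = 2/3 ↦ 2/3  ≥
a = 0, b = 1 ↦ 0  <
a = 1/3, b = 0 ↦ 0  <
a = 1/3, b = 1/3 ↦ 1/3  <
a = 1/3, b = 2/3 ↦ 1  ≥
a = 1/3, b = 1 ↦ 1/3  <
a = 2/3, b = 0 ↦ 0  <
a = 2/3, b = 1/3 ↦ 1/3  <
a = 2/3, b = 2/3 ↦ 2/3  ≥
a = 2/3, b = 1 ↦ 2/3  ≥
a = 1, b = 0 ↦ 0  <
a = 1, b = 1/3 ↦ 1/3  <
a = 1, b = 2/3 ↦ 2/3  ≥
a = 1, b = 1 ↦ 1  ≥
So 7 of the 16 assignments meet the threshold.

7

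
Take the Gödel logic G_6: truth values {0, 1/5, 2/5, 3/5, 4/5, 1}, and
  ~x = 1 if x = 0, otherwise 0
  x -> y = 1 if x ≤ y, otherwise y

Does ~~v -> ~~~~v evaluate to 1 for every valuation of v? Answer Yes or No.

Yes

v = 0 ↦ 1
v = 1/5 ↦ 1
v = 2/5 ↦ 1
v = 3/5 ↦ 1
v = 4/5 ↦ 1
v = 1 ↦ 1
Every assignment gives a value ≥ 1.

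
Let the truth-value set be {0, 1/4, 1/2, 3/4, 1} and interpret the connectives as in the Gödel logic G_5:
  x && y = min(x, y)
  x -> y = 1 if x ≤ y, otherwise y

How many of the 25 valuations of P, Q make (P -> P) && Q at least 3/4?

10

value 1: 5 assignments (counts)
value 3/4: 5 assignments (counts)
value 1/2: 5 assignments
value 1/4: 5 assignments
value 0: 5 assignments
So 10 of the 25 assignments meet the threshold.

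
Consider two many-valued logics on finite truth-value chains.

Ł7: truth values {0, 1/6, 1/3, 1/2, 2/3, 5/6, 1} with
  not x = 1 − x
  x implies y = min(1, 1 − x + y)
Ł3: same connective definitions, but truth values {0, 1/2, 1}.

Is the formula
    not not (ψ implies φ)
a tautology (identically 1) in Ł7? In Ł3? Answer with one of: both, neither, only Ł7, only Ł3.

In Ł7: at φ = 0, ψ = 1/6 the value is 5/6 — not a tautology.
In Ł3: at φ = 0, ψ = 1/2 the value is 1/2 — not a tautology.

neither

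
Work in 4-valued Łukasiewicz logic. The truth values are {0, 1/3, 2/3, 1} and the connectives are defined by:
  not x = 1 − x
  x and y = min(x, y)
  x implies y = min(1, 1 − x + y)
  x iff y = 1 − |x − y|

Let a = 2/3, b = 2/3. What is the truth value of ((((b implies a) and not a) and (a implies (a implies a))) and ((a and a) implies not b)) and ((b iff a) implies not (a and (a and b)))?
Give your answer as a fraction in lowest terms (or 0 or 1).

b implies a = 2/3 implies 2/3 = 1
not a = not 2/3 = 1/3
(b implies a) and not a = 1 and 1/3 = 1/3
a implies a = 2/3 implies 2/3 = 1
a implies (a implies a) = 2/3 implies 1 = 1
((b implies a) and not a) and (a implies (a implies a)) = 1/3 and 1 = 1/3
a and a = 2/3 and 2/3 = 2/3
not b = not 2/3 = 1/3
(a and a) implies not b = 2/3 implies 1/3 = 2/3
(((b implies a) and not a) and (a implies (a implies a))) and ((a and a) implies not b) = 1/3 and 2/3 = 1/3
b iff a = 2/3 iff 2/3 = 1
a and b = 2/3 and 2/3 = 2/3
a and (a and b) = 2/3 and 2/3 = 2/3
not (a and (a and b)) = not 2/3 = 1/3
(b iff a) implies not (a and (a and b)) = 1 implies 1/3 = 1/3
((((b implies a) and not a) and (a implies (a implies a))) and ((a and a) implies not b)) and ((b iff a) implies not (a and (a and b))) = 1/3 and 1/3 = 1/3

1/3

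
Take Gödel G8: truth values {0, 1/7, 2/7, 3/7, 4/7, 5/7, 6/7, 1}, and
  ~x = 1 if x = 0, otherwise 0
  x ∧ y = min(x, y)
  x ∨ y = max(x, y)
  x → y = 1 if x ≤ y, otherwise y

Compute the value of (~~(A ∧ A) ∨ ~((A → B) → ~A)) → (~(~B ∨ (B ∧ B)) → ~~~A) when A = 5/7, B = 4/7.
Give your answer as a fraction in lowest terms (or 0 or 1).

A ∧ A = 5/7 ∧ 5/7 = 5/7
~(A ∧ A) = ~5/7 = 0
~~(A ∧ A) = ~0 = 1
A → B = 5/7 → 4/7 = 4/7
~A = ~5/7 = 0
(A → B) → ~A = 4/7 → 0 = 0
~((A → B) → ~A) = ~0 = 1
~~(A ∧ A) ∨ ~((A → B) → ~A) = 1 ∨ 1 = 1
~B = ~4/7 = 0
B ∧ B = 4/7 ∧ 4/7 = 4/7
~B ∨ (B ∧ B) = 0 ∨ 4/7 = 4/7
~(~B ∨ (B ∧ B)) = ~4/7 = 0
~A = ~5/7 = 0
~~A = ~0 = 1
~~~A = ~1 = 0
~(~B ∨ (B ∧ B)) → ~~~A = 0 → 0 = 1
(~~(A ∧ A) ∨ ~((A → B) → ~A)) → (~(~B ∨ (B ∧ B)) → ~~~A) = 1 → 1 = 1

1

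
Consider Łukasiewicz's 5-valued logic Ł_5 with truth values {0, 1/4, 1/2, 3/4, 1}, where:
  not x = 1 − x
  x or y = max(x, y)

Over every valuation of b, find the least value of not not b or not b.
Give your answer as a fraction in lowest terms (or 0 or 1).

Take b = 1/2:
not b = not 1/2 = 1/2
not not b = not 1/2 = 1/2
not b = not 1/2 = 1/2
not not b or not b = 1/2 or 1/2 = 1/2
No assignment yields a value below 1/2, so this is the minimum.

1/2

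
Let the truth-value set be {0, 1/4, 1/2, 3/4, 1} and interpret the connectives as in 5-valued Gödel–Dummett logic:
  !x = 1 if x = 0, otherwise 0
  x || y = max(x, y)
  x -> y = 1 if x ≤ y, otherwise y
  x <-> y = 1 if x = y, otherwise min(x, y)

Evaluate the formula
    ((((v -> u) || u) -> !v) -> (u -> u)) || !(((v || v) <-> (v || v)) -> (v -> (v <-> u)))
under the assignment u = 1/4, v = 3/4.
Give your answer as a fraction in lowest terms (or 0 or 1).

1

v -> u = 3/4 -> 1/4 = 1/4
(v -> u) || u = 1/4 || 1/4 = 1/4
!v = !3/4 = 0
((v -> u) || u) -> !v = 1/4 -> 0 = 0
u -> u = 1/4 -> 1/4 = 1
(((v -> u) || u) -> !v) -> (u -> u) = 0 -> 1 = 1
v || v = 3/4 || 3/4 = 3/4
v || v = 3/4 || 3/4 = 3/4
(v || v) <-> (v || v) = 3/4 <-> 3/4 = 1
v <-> u = 3/4 <-> 1/4 = 1/4
v -> (v <-> u) = 3/4 -> 1/4 = 1/4
((v || v) <-> (v || v)) -> (v -> (v <-> u)) = 1 -> 1/4 = 1/4
!(((v || v) <-> (v || v)) -> (v -> (v <-> u))) = !1/4 = 0
((((v -> u) || u) -> !v) -> (u -> u)) || !(((v || v) <-> (v || v)) -> (v -> (v <-> u))) = 1 || 0 = 1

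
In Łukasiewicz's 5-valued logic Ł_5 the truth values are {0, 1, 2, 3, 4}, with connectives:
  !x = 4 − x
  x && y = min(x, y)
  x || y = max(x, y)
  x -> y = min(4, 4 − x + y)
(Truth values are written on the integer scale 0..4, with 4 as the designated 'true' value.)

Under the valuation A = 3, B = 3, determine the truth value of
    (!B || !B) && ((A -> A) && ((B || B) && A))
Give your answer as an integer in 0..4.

1

!B = !3 = 1
!B = !3 = 1
!B || !B = 1 || 1 = 1
A -> A = 3 -> 3 = 4
B || B = 3 || 3 = 3
(B || B) && A = 3 && 3 = 3
(A -> A) && ((B || B) && A) = 4 && 3 = 3
(!B || !B) && ((A -> A) && ((B || B) && A)) = 1 && 3 = 1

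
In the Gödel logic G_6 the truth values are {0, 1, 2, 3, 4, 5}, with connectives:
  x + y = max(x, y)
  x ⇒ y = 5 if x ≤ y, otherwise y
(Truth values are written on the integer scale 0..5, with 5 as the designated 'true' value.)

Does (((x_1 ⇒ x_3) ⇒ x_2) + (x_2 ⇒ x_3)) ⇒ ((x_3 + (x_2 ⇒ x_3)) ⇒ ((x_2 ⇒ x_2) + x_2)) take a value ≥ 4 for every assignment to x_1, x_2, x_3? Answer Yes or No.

At x_1 = 1, x_2 = 2, x_3 = 1, for instance:
x_1 ⇒ x_3 = 1 ⇒ 1 = 5
(x_1 ⇒ x_3) ⇒ x_2 = 5 ⇒ 2 = 2
x_2 ⇒ x_3 = 2 ⇒ 1 = 1
((x_1 ⇒ x_3) ⇒ x_2) + (x_2 ⇒ x_3) = 2 + 1 = 2
x_2 ⇒ x_3 = 2 ⇒ 1 = 1
x_3 + (x_2 ⇒ x_3) = 1 + 1 = 1
x_2 ⇒ x_2 = 2 ⇒ 2 = 5
(x_2 ⇒ x_2) + x_2 = 5 + 2 = 5
(x_3 + (x_2 ⇒ x_3)) ⇒ ((x_2 ⇒ x_2) + x_2) = 1 ⇒ 5 = 5
(((x_1 ⇒ x_3) ⇒ x_2) + (x_2 ⇒ x_3)) ⇒ ((x_3 + (x_2 ⇒ x_3)) ⇒ ((x_2 ⇒ x_2) + x_2)) = 2 ⇒ 5 = 5
and checking the remaining 215 assignments likewise gives ≥ 4 in every case.

Yes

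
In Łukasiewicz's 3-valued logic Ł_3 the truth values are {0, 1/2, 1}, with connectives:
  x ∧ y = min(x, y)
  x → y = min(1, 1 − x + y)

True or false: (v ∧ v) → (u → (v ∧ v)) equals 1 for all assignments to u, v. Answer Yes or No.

u = 0, v = 0 ↦ 1
u = 0, v = 1/2 ↦ 1
u = 0, v = 1 ↦ 1
u = 1/2, v = 0 ↦ 1
u = 1/2, v = 1/2 ↦ 1
u = 1/2, v = 1 ↦ 1
u = 1, v = 0 ↦ 1
u = 1, v = 1/2 ↦ 1
u = 1, v = 1 ↦ 1
Every assignment gives a value ≥ 1.

Yes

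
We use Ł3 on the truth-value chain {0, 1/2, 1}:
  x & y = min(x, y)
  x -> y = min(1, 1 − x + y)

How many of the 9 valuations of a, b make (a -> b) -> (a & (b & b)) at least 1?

a = 0, b = 0 ↦ 0  <
a = 0, b = 1/2 ↦ 0  <
a = 0, b = 1 ↦ 0  <
a = 1/2, b = 0 ↦ 1/2  <
a = 1/2, b = 1/2 ↦ 1/2  <
a = 1/2, b = 1 ↦ 1/2  <
a = 1, b = 0 ↦ 1  ≥
a = 1, b = 1/2 ↦ 1  ≥
a = 1, b = 1 ↦ 1  ≥
So 3 of the 9 assignments meet the threshold.

3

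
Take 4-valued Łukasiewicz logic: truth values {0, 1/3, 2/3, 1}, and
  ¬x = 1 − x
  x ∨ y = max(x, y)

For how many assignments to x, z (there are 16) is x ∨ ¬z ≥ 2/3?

12

x = 0, z = 0 ↦ 1  ≥
x = 0, z = 1/3 ↦ 2/3  ≥
x = 0, z = 2/3 ↦ 1/3  <
x = 0, z = 1 ↦ 0  <
x = 1/3, z = 0 ↦ 1  ≥
x = 1/3, z = 1/3 ↦ 2/3  ≥
x = 1/3, z = 2/3 ↦ 1/3  <
x = 1/3, z = 1 ↦ 1/3  <
x = 2/3, z = 0 ↦ 1  ≥
x = 2/3, z = 1/3 ↦ 2/3  ≥
x = 2/3, z = 2/3 ↦ 2/3  ≥
x = 2/3, z = 1 ↦ 2/3  ≥
x = 1, z = 0 ↦ 1  ≥
x = 1, z = 1/3 ↦ 1  ≥
x = 1, z = 2/3 ↦ 1  ≥
x = 1, z = 1 ↦ 1  ≥
So 12 of the 16 assignments meet the threshold.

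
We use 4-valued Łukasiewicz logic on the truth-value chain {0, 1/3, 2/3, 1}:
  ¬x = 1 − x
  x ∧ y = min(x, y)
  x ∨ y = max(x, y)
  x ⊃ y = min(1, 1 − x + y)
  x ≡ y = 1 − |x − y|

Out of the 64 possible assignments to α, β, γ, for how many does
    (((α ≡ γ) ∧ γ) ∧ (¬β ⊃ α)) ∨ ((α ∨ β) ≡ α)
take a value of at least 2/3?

value 1: 40 assignments (counts)
value 2/3: 13 assignments (counts)
value 1/3: 9 assignments
value 0: 2 assignments
So 53 of the 64 assignments meet the threshold.

53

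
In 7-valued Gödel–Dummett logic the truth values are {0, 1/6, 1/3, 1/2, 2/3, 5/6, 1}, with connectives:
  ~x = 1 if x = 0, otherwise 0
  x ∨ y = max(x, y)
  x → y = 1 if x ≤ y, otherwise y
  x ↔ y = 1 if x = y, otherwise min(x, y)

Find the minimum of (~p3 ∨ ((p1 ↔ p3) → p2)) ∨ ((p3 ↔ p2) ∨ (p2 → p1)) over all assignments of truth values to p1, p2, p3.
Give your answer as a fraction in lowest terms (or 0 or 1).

Take p1 = 1/6, p2 = 1/3, p3 = 1/6:
~p3 = ~1/6 = 0
p1 ↔ p3 = 1/6 ↔ 1/6 = 1
(p1 ↔ p3) → p2 = 1 → 1/3 = 1/3
~p3 ∨ ((p1 ↔ p3) → p2) = 0 ∨ 1/3 = 1/3
p3 ↔ p2 = 1/6 ↔ 1/3 = 1/6
p2 → p1 = 1/3 → 1/6 = 1/6
(p3 ↔ p2) ∨ (p2 → p1) = 1/6 ∨ 1/6 = 1/6
(~p3 ∨ ((p1 ↔ p3) → p2)) ∨ ((p3 ↔ p2) ∨ (p2 → p1)) = 1/3 ∨ 1/6 = 1/3
No assignment yields a value below 1/3, so this is the minimum.

1/3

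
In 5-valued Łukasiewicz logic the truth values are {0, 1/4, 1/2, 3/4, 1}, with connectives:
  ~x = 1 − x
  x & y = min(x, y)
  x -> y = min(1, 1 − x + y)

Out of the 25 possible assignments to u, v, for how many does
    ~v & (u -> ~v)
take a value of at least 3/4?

10

value 1: 5 assignments (counts)
value 3/4: 5 assignments (counts)
value 1/2: 5 assignments
value 1/4: 5 assignments
value 0: 5 assignments
So 10 of the 25 assignments meet the threshold.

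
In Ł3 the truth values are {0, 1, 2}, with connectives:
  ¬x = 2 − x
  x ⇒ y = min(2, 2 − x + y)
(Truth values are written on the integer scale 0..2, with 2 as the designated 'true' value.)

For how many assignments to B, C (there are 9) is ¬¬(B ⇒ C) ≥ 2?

B = 0, C = 0 ↦ 2  ≥
B = 0, C = 1 ↦ 2  ≥
B = 0, C = 2 ↦ 2  ≥
B = 1, C = 0 ↦ 1  <
B = 1, C = 1 ↦ 2  ≥
B = 1, C = 2 ↦ 2  ≥
B = 2, C = 0 ↦ 0  <
B = 2, C = 1 ↦ 1  <
B = 2, C = 2 ↦ 2  ≥
So 6 of the 9 assignments meet the threshold.

6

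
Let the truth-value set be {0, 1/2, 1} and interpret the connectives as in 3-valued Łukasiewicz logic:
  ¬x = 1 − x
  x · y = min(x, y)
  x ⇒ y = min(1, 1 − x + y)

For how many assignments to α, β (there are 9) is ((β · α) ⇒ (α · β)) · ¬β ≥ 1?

α = 0, β = 0 ↦ 1  ≥
α = 0, β = 1/2 ↦ 1/2  <
α = 0, β = 1 ↦ 0  <
α = 1/2, β = 0 ↦ 1  ≥
α = 1/2, β = 1/2 ↦ 1/2  <
α = 1/2, β = 1 ↦ 0  <
α = 1, β = 0 ↦ 1  ≥
α = 1, β = 1/2 ↦ 1/2  <
α = 1, β = 1 ↦ 0  <
So 3 of the 9 assignments meet the threshold.

3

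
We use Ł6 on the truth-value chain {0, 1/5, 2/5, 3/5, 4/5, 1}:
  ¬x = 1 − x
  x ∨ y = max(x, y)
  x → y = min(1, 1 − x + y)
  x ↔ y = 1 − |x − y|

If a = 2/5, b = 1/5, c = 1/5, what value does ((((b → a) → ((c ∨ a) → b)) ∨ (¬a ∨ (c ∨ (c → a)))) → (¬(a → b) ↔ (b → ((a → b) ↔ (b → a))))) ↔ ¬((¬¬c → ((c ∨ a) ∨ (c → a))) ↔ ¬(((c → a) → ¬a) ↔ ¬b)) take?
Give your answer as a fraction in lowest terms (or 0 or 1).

2/5

b → a = 1/5 → 2/5 = 1
c ∨ a = 1/5 ∨ 2/5 = 2/5
(c ∨ a) → b = 2/5 → 1/5 = 4/5
(b → a) → ((c ∨ a) → b) = 1 → 4/5 = 4/5
¬a = ¬2/5 = 3/5
c → a = 1/5 → 2/5 = 1
c ∨ (c → a) = 1/5 ∨ 1 = 1
¬a ∨ (c ∨ (c → a)) = 3/5 ∨ 1 = 1
((b → a) → ((c ∨ a) → b)) ∨ (¬a ∨ (c ∨ (c → a))) = 4/5 ∨ 1 = 1
a → b = 2/5 → 1/5 = 4/5
¬(a → b) = ¬4/5 = 1/5
a → b = 2/5 → 1/5 = 4/5
b → a = 1/5 → 2/5 = 1
(a → b) ↔ (b → a) = 4/5 ↔ 1 = 4/5
b → ((a → b) ↔ (b → a)) = 1/5 → 4/5 = 1
¬(a → b) ↔ (b → ((a → b) ↔ (b → a))) = 1/5 ↔ 1 = 1/5
(((b → a) → ((c ∨ a) → b)) ∨ (¬a ∨ (c ∨ (c → a)))) → (¬(a → b) ↔ (b → ((a → b) ↔ (b → a)))) = 1 → 1/5 = 1/5
¬c = ¬1/5 = 4/5
¬¬c = ¬4/5 = 1/5
c ∨ a = 1/5 ∨ 2/5 = 2/5
c → a = 1/5 → 2/5 = 1
(c ∨ a) ∨ (c → a) = 2/5 ∨ 1 = 1
¬¬c → ((c ∨ a) ∨ (c → a)) = 1/5 → 1 = 1
c → a = 1/5 → 2/5 = 1
¬a = ¬2/5 = 3/5
(c → a) → ¬a = 1 → 3/5 = 3/5
¬b = ¬1/5 = 4/5
((c → a) → ¬a) ↔ ¬b = 3/5 ↔ 4/5 = 4/5
¬(((c → a) → ¬a) ↔ ¬b) = ¬4/5 = 1/5
(¬¬c → ((c ∨ a) ∨ (c → a))) ↔ ¬(((c → a) → ¬a) ↔ ¬b) = 1 ↔ 1/5 = 1/5
¬((¬¬c → ((c ∨ a) ∨ (c → a))) ↔ ¬(((c → a) → ¬a) ↔ ¬b)) = ¬1/5 = 4/5
((((b → a) → ((c ∨ a) → b)) ∨ (¬a ∨ (c ∨ (c → a)))) → (¬(a → b) ↔ (b → ((a → b) ↔ (b → a))))) ↔ ¬((¬¬c → ((c ∨ a) ∨ (c → a))) ↔ ¬(((c → a) → ¬a) ↔ ¬b)) = 1/5 ↔ 4/5 = 2/5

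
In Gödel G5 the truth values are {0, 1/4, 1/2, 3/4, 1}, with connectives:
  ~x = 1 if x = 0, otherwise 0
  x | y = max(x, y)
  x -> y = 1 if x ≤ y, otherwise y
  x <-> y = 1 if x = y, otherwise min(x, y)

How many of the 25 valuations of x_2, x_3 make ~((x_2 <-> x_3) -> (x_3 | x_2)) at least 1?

value 1: 1 assignment (counts)
value 0: 24 assignments
So 1 of the 25 assignments meets the threshold.

1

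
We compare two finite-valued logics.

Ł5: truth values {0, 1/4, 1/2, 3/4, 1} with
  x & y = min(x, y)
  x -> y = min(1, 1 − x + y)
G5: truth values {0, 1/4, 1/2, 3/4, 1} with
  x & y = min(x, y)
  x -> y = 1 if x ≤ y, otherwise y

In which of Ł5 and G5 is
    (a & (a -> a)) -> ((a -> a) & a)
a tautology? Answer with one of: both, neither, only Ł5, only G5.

In Ł5: every assignment gives 1 — tautology.
In G5: every assignment gives 1 — tautology.

both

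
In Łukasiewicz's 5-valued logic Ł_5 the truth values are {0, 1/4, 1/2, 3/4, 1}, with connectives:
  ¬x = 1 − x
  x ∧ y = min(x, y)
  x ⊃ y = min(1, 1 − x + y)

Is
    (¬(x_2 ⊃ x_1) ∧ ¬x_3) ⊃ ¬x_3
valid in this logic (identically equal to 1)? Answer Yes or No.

Yes

At x_1 = 1/2, x_2 = 0, x_3 = 0, for instance:
x_2 ⊃ x_1 = 0 ⊃ 1/2 = 1
¬(x_2 ⊃ x_1) = ¬1 = 0
¬x_3 = ¬0 = 1
¬(x_2 ⊃ x_1) ∧ ¬x_3 = 0 ∧ 1 = 0
(¬(x_2 ⊃ x_1) ∧ ¬x_3) ⊃ ¬x_3 = 0 ⊃ 1 = 1
and checking the remaining 124 assignments likewise gives ≥ 1 in every case.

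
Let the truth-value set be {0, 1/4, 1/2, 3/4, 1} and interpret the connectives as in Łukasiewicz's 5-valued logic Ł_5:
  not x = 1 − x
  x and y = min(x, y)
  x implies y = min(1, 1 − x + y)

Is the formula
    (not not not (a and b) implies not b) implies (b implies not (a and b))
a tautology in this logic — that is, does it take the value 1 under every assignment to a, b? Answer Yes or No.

No

Counterexample: take a = 3/4, b = 3/4.
a and b = 3/4 and 3/4 = 3/4
not (a and b) = not 3/4 = 1/4
not not (a and b) = not 1/4 = 3/4
not not not (a and b) = not 3/4 = 1/4
not b = not 3/4 = 1/4
not not not (a and b) implies not b = 1/4 implies 1/4 = 1
a and b = 3/4 and 3/4 = 3/4
not (a and b) = not 3/4 = 1/4
b implies not (a and b) = 3/4 implies 1/4 = 1/2
(not not not (a and b) implies not b) implies (b implies not (a and b)) = 1 implies 1/2 = 1/2
This gives 1/2 ≠ 1.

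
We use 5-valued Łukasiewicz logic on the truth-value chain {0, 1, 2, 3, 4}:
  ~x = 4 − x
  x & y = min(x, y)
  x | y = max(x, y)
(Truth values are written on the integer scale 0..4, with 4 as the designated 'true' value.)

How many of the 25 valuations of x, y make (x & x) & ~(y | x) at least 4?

value 2: 3 assignments
value 1: 9 assignments
value 0: 13 assignments
So 0 of the 25 assignments meet the threshold.

0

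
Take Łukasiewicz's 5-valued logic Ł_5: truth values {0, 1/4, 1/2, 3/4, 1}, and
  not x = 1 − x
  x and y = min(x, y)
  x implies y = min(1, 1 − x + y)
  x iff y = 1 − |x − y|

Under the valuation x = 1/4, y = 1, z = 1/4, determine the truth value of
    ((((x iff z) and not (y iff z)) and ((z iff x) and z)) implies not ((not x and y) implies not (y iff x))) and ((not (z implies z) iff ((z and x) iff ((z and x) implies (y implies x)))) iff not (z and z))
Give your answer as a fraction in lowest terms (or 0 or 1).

3/4

x iff z = 1/4 iff 1/4 = 1
y iff z = 1 iff 1/4 = 1/4
not (y iff z) = not 1/4 = 3/4
(x iff z) and not (y iff z) = 1 and 3/4 = 3/4
z iff x = 1/4 iff 1/4 = 1
(z iff x) and z = 1 and 1/4 = 1/4
((x iff z) and not (y iff z)) and ((z iff x) and z) = 3/4 and 1/4 = 1/4
not x = not 1/4 = 3/4
not x and y = 3/4 and 1 = 3/4
y iff x = 1 iff 1/4 = 1/4
not (y iff x) = not 1/4 = 3/4
(not x and y) implies not (y iff x) = 3/4 implies 3/4 = 1
not ((not x and y) implies not (y iff x)) = not 1 = 0
(((x iff z) and not (y iff z)) and ((z iff x) and z)) implies not ((not x and y) implies not (y iff x)) = 1/4 implies 0 = 3/4
z implies z = 1/4 implies 1/4 = 1
not (z implies z) = not 1 = 0
z and x = 1/4 and 1/4 = 1/4
z and x = 1/4 and 1/4 = 1/4
y implies x = 1 implies 1/4 = 1/4
(z and x) implies (y implies x) = 1/4 implies 1/4 = 1
(z and x) iff ((z and x) implies (y implies x)) = 1/4 iff 1 = 1/4
not (z implies z) iff ((z and x) iff ((z and x) implies (y implies x))) = 0 iff 1/4 = 3/4
z and z = 1/4 and 1/4 = 1/4
not (z and z) = not 1/4 = 3/4
(not (z implies z) iff ((z and x) iff ((z and x) implies (y implies x)))) iff not (z and z) = 3/4 iff 3/4 = 1
((((x iff z) and not (y iff z)) and ((z iff x) and z)) implies not ((not x and y) implies not (y iff x))) and ((not (z implies z) iff ((z and x) iff ((z and x) implies (y implies x)))) iff not (z and z)) = 3/4 and 1 = 3/4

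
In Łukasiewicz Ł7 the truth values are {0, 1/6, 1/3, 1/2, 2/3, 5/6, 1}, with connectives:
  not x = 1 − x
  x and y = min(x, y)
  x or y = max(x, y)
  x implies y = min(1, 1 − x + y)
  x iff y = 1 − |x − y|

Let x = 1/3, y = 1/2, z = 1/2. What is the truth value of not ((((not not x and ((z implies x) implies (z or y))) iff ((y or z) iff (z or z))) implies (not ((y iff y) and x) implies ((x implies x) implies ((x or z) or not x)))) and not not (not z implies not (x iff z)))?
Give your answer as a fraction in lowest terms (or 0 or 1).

not x = not 1/3 = 2/3
not not x = not 2/3 = 1/3
z implies x = 1/2 implies 1/3 = 5/6
z or y = 1/2 or 1/2 = 1/2
(z implies x) implies (z or y) = 5/6 implies 1/2 = 2/3
not not x and ((z implies x) implies (z or y)) = 1/3 and 2/3 = 1/3
y or z = 1/2 or 1/2 = 1/2
z or z = 1/2 or 1/2 = 1/2
(y or z) iff (z or z) = 1/2 iff 1/2 = 1
(not not x and ((z implies x) implies (z or y))) iff ((y or z) iff (z or z)) = 1/3 iff 1 = 1/3
y iff y = 1/2 iff 1/2 = 1
(y iff y) and x = 1 and 1/3 = 1/3
not ((y iff y) and x) = not 1/3 = 2/3
x implies x = 1/3 implies 1/3 = 1
x or z = 1/3 or 1/2 = 1/2
not x = not 1/3 = 2/3
(x or z) or not x = 1/2 or 2/3 = 2/3
(x implies x) implies ((x or z) or not x) = 1 implies 2/3 = 2/3
not ((y iff y) and x) implies ((x implies x) implies ((x or z) or not x)) = 2/3 implies 2/3 = 1
((not not x and ((z implies x) implies (z or y))) iff ((y or z) iff (z or z))) implies (not ((y iff y) and x) implies ((x implies x) implies ((x or z) or not x))) = 1/3 implies 1 = 1
not z = not 1/2 = 1/2
x iff z = 1/3 iff 1/2 = 5/6
not (x iff z) = not 5/6 = 1/6
not z implies not (x iff z) = 1/2 implies 1/6 = 2/3
not (not z implies not (x iff z)) = not 2/3 = 1/3
not not (not z implies not (x iff z)) = not 1/3 = 2/3
(((not not x and ((z implies x) implies (z or y))) iff ((y or z) iff (z or z))) implies (not ((y iff y) and x) implies ((x implies x) implies ((x or z) or not x)))) and not not (not z implies not (x iff z)) = 1 and 2/3 = 2/3
not ((((not not x and ((z implies x) implies (z or y))) iff ((y or z) iff (z or z))) implies (not ((y iff y) and x) implies ((x implies x) implies ((x or z) or not x)))) and not not (not z implies not (x iff z))) = not 2/3 = 1/3

1/3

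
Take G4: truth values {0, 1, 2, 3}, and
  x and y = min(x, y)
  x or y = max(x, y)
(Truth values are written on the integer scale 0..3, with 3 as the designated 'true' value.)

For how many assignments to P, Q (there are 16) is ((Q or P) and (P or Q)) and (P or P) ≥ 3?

4

P = 0, Q = 0 ↦ 0  <
P = 0, Q = 1 ↦ 0  <
P = 0, Q = 2 ↦ 0  <
P = 0, Q = 3 ↦ 0  <
P = 1, Q = 0 ↦ 1  <
P = 1, Q = 1 ↦ 1  <
P = 1, Q = 2 ↦ 1  <
P = 1, Q = 3 ↦ 1  <
P = 2, Q = 0 ↦ 2  <
P = 2, Q = 1 ↦ 2  <
P = 2, Q = 2 ↦ 2  <
P = 2, Q = 3 ↦ 2  <
P = 3, Q = 0 ↦ 3  ≥
P = 3, Q = 1 ↦ 3  ≥
P = 3, Q = 2 ↦ 3  ≥
P = 3, Q = 3 ↦ 3  ≥
So 4 of the 16 assignments meet the threshold.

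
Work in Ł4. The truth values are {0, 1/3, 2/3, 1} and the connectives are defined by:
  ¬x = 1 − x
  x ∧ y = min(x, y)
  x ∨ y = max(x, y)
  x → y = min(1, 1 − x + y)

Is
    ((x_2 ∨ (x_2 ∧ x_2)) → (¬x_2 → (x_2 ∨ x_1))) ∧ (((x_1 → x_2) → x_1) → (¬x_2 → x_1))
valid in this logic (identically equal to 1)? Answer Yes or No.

No

Counterexample: take x_1 = 1/3, x_2 = 0.
x_2 ∧ x_2 = 0 ∧ 0 = 0
x_2 ∨ (x_2 ∧ x_2) = 0 ∨ 0 = 0
¬x_2 = ¬0 = 1
x_2 ∨ x_1 = 0 ∨ 1/3 = 1/3
¬x_2 → (x_2 ∨ x_1) = 1 → 1/3 = 1/3
(x_2 ∨ (x_2 ∧ x_2)) → (¬x_2 → (x_2 ∨ x_1)) = 0 → 1/3 = 1
x_1 → x_2 = 1/3 → 0 = 2/3
(x_1 → x_2) → x_1 = 2/3 → 1/3 = 2/3
¬x_2 = ¬0 = 1
¬x_2 → x_1 = 1 → 1/3 = 1/3
((x_1 → x_2) → x_1) → (¬x_2 → x_1) = 2/3 → 1/3 = 2/3
((x_2 ∨ (x_2 ∧ x_2)) → (¬x_2 → (x_2 ∨ x_1))) ∧ (((x_1 → x_2) → x_1) → (¬x_2 → x_1)) = 1 ∧ 2/3 = 2/3
This gives 2/3 ≠ 1.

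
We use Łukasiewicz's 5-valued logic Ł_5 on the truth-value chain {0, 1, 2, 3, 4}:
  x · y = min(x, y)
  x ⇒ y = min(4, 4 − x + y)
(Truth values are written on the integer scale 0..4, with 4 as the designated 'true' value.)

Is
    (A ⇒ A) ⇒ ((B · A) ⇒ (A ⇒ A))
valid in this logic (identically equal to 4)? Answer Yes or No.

At A = 3, B = 2, for instance:
A ⇒ A = 3 ⇒ 3 = 4
B · A = 2 · 3 = 2
(B · A) ⇒ (A ⇒ A) = 2 ⇒ 4 = 4
(A ⇒ A) ⇒ ((B · A) ⇒ (A ⇒ A)) = 4 ⇒ 4 = 4
and checking the remaining 24 assignments likewise gives ≥ 4 in every case.

Yes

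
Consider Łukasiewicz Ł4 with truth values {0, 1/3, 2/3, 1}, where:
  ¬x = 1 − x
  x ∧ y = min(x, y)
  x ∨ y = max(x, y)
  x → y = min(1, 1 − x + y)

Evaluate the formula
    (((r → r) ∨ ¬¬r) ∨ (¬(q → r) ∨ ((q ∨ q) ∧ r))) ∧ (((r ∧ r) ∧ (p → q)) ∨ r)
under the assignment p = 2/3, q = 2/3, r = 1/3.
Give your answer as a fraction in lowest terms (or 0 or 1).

r → r = 1/3 → 1/3 = 1
¬r = ¬1/3 = 2/3
¬¬r = ¬2/3 = 1/3
(r → r) ∨ ¬¬r = 1 ∨ 1/3 = 1
q → r = 2/3 → 1/3 = 2/3
¬(q → r) = ¬2/3 = 1/3
q ∨ q = 2/3 ∨ 2/3 = 2/3
(q ∨ q) ∧ r = 2/3 ∧ 1/3 = 1/3
¬(q → r) ∨ ((q ∨ q) ∧ r) = 1/3 ∨ 1/3 = 1/3
((r → r) ∨ ¬¬r) ∨ (¬(q → r) ∨ ((q ∨ q) ∧ r)) = 1 ∨ 1/3 = 1
r ∧ r = 1/3 ∧ 1/3 = 1/3
p → q = 2/3 → 2/3 = 1
(r ∧ r) ∧ (p → q) = 1/3 ∧ 1 = 1/3
((r ∧ r) ∧ (p → q)) ∨ r = 1/3 ∨ 1/3 = 1/3
(((r → r) ∨ ¬¬r) ∨ (¬(q → r) ∨ ((q ∨ q) ∧ r))) ∧ (((r ∧ r) ∧ (p → q)) ∨ r) = 1 ∧ 1/3 = 1/3

1/3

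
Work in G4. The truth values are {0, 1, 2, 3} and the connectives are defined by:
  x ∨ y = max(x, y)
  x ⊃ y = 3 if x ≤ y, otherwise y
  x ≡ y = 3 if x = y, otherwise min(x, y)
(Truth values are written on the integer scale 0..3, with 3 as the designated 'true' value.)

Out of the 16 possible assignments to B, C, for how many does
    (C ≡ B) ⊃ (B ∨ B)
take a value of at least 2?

B = 0, C = 0 ↦ 0  <
B = 0, C = 1 ↦ 3  ≥
B = 0, C = 2 ↦ 3  ≥
B = 0, C = 3 ↦ 3  ≥
B = 1, C = 0 ↦ 3  ≥
B = 1, C = 1 ↦ 1  <
B = 1, C = 2 ↦ 3  ≥
B = 1, C = 3 ↦ 3  ≥
B = 2, C = 0 ↦ 3  ≥
B = 2, C = 1 ↦ 3  ≥
B = 2, C = 2 ↦ 2  ≥
B = 2, C = 3 ↦ 3  ≥
B = 3, C = 0 ↦ 3  ≥
B = 3, C = 1 ↦ 3  ≥
B = 3, C = 2 ↦ 3  ≥
B = 3, C = 3 ↦ 3  ≥
So 14 of the 16 assignments meet the threshold.

14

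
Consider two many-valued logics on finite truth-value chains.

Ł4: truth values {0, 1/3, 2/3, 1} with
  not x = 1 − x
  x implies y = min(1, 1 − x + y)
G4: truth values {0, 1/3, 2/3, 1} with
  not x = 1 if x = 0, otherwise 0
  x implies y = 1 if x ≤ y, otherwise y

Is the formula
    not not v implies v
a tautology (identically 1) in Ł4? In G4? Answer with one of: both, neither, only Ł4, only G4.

In Ł4: every assignment gives 1 — tautology.
In G4: at v = 1/3 the value is 1/3 — not a tautology.

only Ł4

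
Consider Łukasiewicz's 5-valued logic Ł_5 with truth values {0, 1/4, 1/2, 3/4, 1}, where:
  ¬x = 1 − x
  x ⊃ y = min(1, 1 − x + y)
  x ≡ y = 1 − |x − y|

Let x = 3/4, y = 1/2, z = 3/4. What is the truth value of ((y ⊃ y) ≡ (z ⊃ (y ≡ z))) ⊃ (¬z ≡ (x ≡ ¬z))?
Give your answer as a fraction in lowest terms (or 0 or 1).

3/4

y ⊃ y = 1/2 ⊃ 1/2 = 1
y ≡ z = 1/2 ≡ 3/4 = 3/4
z ⊃ (y ≡ z) = 3/4 ⊃ 3/4 = 1
(y ⊃ y) ≡ (z ⊃ (y ≡ z)) = 1 ≡ 1 = 1
¬z = ¬3/4 = 1/4
¬z = ¬3/4 = 1/4
x ≡ ¬z = 3/4 ≡ 1/4 = 1/2
¬z ≡ (x ≡ ¬z) = 1/4 ≡ 1/2 = 3/4
((y ⊃ y) ≡ (z ⊃ (y ≡ z))) ⊃ (¬z ≡ (x ≡ ¬z)) = 1 ⊃ 3/4 = 3/4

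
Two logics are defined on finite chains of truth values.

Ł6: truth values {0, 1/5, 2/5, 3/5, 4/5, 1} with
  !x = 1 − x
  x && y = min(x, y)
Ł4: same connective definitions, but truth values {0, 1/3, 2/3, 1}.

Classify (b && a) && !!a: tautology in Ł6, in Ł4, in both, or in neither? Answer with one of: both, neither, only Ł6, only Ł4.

In Ł6: at a = 0, b = 0 the value is 0 — not a tautology.
In Ł4: at a = 0, b = 0 the value is 0 — not a tautology.

neither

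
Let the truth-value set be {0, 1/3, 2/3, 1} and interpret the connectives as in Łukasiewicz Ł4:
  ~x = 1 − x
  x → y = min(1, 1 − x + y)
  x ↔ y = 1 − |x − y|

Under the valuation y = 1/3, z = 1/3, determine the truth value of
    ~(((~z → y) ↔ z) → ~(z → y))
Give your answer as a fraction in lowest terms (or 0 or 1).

2/3

~z = ~1/3 = 2/3
~z → y = 2/3 → 1/3 = 2/3
(~z → y) ↔ z = 2/3 ↔ 1/3 = 2/3
z → y = 1/3 → 1/3 = 1
~(z → y) = ~1 = 0
((~z → y) ↔ z) → ~(z → y) = 2/3 → 0 = 1/3
~(((~z → y) ↔ z) → ~(z → y)) = ~1/3 = 2/3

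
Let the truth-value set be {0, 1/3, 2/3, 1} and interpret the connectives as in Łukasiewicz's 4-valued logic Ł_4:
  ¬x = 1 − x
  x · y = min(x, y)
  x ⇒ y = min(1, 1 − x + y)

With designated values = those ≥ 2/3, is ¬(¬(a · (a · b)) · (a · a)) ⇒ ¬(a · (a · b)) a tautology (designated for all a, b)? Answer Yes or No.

Counterexample: take a = 1, b = 1.
a · b = 1 · 1 = 1
a · (a · b) = 1 · 1 = 1
¬(a · (a · b)) = ¬1 = 0
a · a = 1 · 1 = 1
¬(a · (a · b)) · (a · a) = 0 · 1 = 0
¬(¬(a · (a · b)) · (a · a)) = ¬0 = 1
¬(¬(a · (a · b)) · (a · a)) ⇒ ¬(a · (a · b)) = 1 ⇒ 0 = 0
This gives 0, which is below 2/3.

No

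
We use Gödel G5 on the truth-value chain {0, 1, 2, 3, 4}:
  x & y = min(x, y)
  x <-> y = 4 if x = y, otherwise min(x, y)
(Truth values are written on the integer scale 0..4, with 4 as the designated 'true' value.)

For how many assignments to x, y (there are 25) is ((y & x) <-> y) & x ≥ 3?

10

value 4: 5 assignments (counts)
value 3: 5 assignments (counts)
value 2: 5 assignments
value 1: 5 assignments
value 0: 5 assignments
So 10 of the 25 assignments meet the threshold.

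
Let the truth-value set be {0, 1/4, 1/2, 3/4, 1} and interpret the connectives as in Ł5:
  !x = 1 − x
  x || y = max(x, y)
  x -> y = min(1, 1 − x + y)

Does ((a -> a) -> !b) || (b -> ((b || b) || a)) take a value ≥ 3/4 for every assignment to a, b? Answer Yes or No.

Yes

At a = 1/4, b = 3/4, for instance:
a -> a = 1/4 -> 1/4 = 1
!b = !3/4 = 1/4
(a -> a) -> !b = 1 -> 1/4 = 1/4
b || b = 3/4 || 3/4 = 3/4
(b || b) || a = 3/4 || 1/4 = 3/4
b -> ((b || b) || a) = 3/4 -> 3/4 = 1
((a -> a) -> !b) || (b -> ((b || b) || a)) = 1/4 || 1 = 1
and checking the remaining 24 assignments likewise gives ≥ 3/4 in every case.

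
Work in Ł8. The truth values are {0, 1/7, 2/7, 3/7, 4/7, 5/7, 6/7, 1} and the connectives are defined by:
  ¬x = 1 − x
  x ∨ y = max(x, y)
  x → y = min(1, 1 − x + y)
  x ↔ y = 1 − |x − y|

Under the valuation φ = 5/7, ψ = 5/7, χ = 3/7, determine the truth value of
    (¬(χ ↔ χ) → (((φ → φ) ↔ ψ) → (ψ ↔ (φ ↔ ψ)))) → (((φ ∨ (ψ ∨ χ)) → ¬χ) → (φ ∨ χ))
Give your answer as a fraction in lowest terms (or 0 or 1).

6/7

χ ↔ χ = 3/7 ↔ 3/7 = 1
¬(χ ↔ χ) = ¬1 = 0
φ → φ = 5/7 → 5/7 = 1
(φ → φ) ↔ ψ = 1 ↔ 5/7 = 5/7
φ ↔ ψ = 5/7 ↔ 5/7 = 1
ψ ↔ (φ ↔ ψ) = 5/7 ↔ 1 = 5/7
((φ → φ) ↔ ψ) → (ψ ↔ (φ ↔ ψ)) = 5/7 → 5/7 = 1
¬(χ ↔ χ) → (((φ → φ) ↔ ψ) → (ψ ↔ (φ ↔ ψ))) = 0 → 1 = 1
ψ ∨ χ = 5/7 ∨ 3/7 = 5/7
φ ∨ (ψ ∨ χ) = 5/7 ∨ 5/7 = 5/7
¬χ = ¬3/7 = 4/7
(φ ∨ (ψ ∨ χ)) → ¬χ = 5/7 → 4/7 = 6/7
φ ∨ χ = 5/7 ∨ 3/7 = 5/7
((φ ∨ (ψ ∨ χ)) → ¬χ) → (φ ∨ χ) = 6/7 → 5/7 = 6/7
(¬(χ ↔ χ) → (((φ → φ) ↔ ψ) → (ψ ↔ (φ ↔ ψ)))) → (((φ ∨ (ψ ∨ χ)) → ¬χ) → (φ ∨ χ)) = 1 → 6/7 = 6/7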